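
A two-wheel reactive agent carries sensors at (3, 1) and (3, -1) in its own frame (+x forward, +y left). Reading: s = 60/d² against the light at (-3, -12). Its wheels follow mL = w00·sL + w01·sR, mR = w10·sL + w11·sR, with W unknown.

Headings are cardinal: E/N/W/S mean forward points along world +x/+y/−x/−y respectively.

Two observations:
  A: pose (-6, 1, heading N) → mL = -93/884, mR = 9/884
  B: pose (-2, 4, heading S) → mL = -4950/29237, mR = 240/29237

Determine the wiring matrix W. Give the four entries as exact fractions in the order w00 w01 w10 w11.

-1 1/2 -1 1

obs A: pose=(-6,1,N) → sL=15/68, sR=3/13, mL=-93/884, mR=9/884
obs B: pose=(-2,4,S) → sL=60/173, sR=60/169, mL=-4950/29237, mR=240/29237
sensor matrix S = [[15/68, 3/13], [60/173, 60/169]]; det S = -855/497029
solve [mL_A; mL_B] = S·[w00; w01] and [mR_A; mR_B] = S·[w10; w11]:
  w00 = -1, w01 = 1/2, w10 = -1, w11 = 1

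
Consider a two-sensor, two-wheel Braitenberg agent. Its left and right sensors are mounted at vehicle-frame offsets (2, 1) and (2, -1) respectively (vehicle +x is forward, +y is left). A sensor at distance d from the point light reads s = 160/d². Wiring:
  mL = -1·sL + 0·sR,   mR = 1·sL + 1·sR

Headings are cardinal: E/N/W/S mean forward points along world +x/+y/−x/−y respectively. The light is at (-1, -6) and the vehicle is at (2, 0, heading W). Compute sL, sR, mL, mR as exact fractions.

80/13 16/5 -80/13 608/65

left sensor world pos  = (0, -1); dL² = 26
right sensor world pos = (0, 1); dR² = 50
sL = 160/26 = 80/13
sR = 160/50 = 16/5
mL = -1·sL + 0·sR = -80/13
mR = 1·sL + 1·sR = 608/65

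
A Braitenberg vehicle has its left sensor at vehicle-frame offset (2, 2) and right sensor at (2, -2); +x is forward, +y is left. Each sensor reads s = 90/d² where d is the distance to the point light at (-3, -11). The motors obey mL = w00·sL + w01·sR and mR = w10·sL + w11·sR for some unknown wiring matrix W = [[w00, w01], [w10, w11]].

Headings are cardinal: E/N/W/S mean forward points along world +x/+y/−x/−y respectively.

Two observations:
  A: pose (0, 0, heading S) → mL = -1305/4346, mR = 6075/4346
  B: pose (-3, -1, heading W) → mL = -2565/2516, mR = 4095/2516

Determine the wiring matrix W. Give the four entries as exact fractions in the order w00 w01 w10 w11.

-1 1/2 1 1/2

obs A: pose=(0,0,S) → sL=45/53, sR=45/41, mL=-1305/4346, mR=6075/4346
obs B: pose=(-3,-1,W) → sL=45/34, sR=45/74, mL=-2565/2516, mR=4095/2516
sensor matrix S = [[45/53, 45/41], [45/34, 45/74]]; det S = -1279800/1366817
solve [mL_A; mL_B] = S·[w00; w01] and [mR_A; mR_B] = S·[w10; w11]:
  w00 = -1, w01 = 1/2, w10 = 1, w11 = 1/2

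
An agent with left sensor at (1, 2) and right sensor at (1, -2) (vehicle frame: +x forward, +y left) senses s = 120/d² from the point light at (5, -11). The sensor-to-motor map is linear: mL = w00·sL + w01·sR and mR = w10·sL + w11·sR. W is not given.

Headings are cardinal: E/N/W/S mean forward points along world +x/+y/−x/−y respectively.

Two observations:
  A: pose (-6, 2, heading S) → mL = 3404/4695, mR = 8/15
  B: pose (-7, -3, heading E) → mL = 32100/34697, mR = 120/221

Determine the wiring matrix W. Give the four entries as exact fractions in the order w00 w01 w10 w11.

obs A: pose=(-6,2,S) → sL=8/15, sR=120/313, mL=3404/4695, mR=8/15
obs B: pose=(-7,-3,E) → sL=120/221, sR=120/157, mL=32100/34697, mR=120/221
sensor matrix S = [[8/15, 120/313], [120/221, 120/157]]; det S = 2166272/10860161
solve [mL_A; mL_B] = S·[w00; w01] and [mR_A; mR_B] = S·[w10; w11]:
  w00 = 1, w01 = 1/2, w10 = 1, w11 = 0

1 1/2 1 0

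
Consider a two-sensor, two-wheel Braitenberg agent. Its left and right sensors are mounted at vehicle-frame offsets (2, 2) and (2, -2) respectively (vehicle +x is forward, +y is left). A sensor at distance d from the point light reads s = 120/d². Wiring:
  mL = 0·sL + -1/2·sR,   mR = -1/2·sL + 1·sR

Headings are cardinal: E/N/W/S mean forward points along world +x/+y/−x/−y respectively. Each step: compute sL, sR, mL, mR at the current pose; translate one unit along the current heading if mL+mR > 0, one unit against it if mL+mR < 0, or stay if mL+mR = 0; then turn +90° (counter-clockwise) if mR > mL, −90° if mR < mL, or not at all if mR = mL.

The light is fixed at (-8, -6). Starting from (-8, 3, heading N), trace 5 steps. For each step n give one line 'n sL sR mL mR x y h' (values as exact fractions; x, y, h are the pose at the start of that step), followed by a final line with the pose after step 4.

0 24/25 24/25 -12/25 12/25 -8 3 N
1 120/53 24/25 -12/25 -228/1325 -8 3 W
2 60/29 12/5 -6/5 198/145 -7 3 S
3 120/109 8/3 -4/3 692/327 -7 2 E
4 6/5 30/29 -15/29 63/145 -6 2 N
final -6 1 W

n=0: pose=(-8,3,N); sL=24/25, sR=24/25; mL=-12/25, mR=12/25; mL+mR=0 → advance +0; mR−mL=24/25 → turn +1·90°
n=1: pose=(-8,3,W); sL=120/53, sR=24/25; mL=-12/25, mR=-228/1325; mL+mR=-864/1325 → advance -1; mR−mL=408/1325 → turn +1·90°
n=2: pose=(-7,3,S); sL=60/29, sR=12/5; mL=-6/5, mR=198/145; mL+mR=24/145 → advance +1; mR−mL=372/145 → turn +1·90°
n=3: pose=(-7,2,E); sL=120/109, sR=8/3; mL=-4/3, mR=692/327; mL+mR=256/327 → advance +1; mR−mL=376/109 → turn +1·90°
n=4: pose=(-6,2,N); sL=6/5, sR=30/29; mL=-15/29, mR=63/145; mL+mR=-12/145 → advance -1; mR−mL=138/145 → turn +1·90°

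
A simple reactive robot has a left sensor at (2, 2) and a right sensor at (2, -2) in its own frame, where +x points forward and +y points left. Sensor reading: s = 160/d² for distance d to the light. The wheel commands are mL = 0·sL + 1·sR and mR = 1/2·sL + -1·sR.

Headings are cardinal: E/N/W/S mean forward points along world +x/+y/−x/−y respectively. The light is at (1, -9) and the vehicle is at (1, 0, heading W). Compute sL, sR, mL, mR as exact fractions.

160/53 32/25 32/25 304/1325

left sensor world pos  = (-1, -2); dL² = 53
right sensor world pos = (-1, 2); dR² = 125
sL = 160/53 = 160/53
sR = 160/125 = 32/25
mL = 0·sL + 1·sR = 32/25
mR = 1/2·sL + -1·sR = 304/1325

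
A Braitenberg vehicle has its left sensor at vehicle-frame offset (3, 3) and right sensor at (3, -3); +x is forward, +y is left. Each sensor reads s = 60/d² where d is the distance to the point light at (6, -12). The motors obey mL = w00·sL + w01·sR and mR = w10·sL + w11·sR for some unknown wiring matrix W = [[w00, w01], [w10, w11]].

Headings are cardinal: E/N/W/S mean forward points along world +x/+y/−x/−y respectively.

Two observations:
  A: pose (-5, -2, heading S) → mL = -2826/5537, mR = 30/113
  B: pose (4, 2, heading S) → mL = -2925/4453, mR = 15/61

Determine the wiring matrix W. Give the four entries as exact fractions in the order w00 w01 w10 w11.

obs A: pose=(-5,-2,S) → sL=60/113, sR=12/49, mL=-2826/5537, mR=30/113
obs B: pose=(4,2,S) → sL=30/61, sR=30/73, mL=-2925/4453, mR=15/61
sensor matrix S = [[60/113, 12/49], [30/61, 30/73]]; det S = 2410560/24656261
solve [mL_A; mL_B] = S·[w00; w01] and [mR_A; mR_B] = S·[w10; w11]:
  w00 = -1/2, w01 = -1, w10 = 1/2, w11 = 0

-1/2 -1 1/2 0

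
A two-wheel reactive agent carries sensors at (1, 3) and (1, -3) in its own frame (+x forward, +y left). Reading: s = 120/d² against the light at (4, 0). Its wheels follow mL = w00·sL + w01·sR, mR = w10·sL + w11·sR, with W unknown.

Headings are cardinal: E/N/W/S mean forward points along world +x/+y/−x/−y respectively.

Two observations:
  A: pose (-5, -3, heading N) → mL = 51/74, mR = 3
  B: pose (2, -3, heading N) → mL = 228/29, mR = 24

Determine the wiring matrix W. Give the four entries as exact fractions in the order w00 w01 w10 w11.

obs A: pose=(-5,-3,N) → sL=30/37, sR=3, mL=51/74, mR=3
obs B: pose=(2,-3,N) → sL=120/29, sR=24, mL=228/29, mR=24
sensor matrix S = [[30/37, 3], [120/29, 24]]; det S = 7560/1073
solve [mL_A; mL_B] = S·[w00; w01] and [mR_A; mR_B] = S·[w10; w11]:
  w00 = -1, w01 = 1/2, w10 = 0, w11 = 1

-1 1/2 0 1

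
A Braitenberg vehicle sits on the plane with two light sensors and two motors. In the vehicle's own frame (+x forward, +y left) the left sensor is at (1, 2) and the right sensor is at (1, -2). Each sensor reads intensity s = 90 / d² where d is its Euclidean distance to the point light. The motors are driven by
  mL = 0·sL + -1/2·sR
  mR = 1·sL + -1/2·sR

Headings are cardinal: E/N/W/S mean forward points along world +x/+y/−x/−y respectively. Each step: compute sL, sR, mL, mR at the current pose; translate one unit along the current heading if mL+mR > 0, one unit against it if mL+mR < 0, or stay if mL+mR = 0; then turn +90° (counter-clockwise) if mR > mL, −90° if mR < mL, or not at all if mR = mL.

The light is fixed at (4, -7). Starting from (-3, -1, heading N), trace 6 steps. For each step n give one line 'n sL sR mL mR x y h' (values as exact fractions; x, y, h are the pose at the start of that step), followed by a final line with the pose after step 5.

0 9/13 45/37 -45/74 81/962 -3 -1 N
1 90/73 90/113 -45/113 6885/8249 -3 -2 W
2 45/26 45/58 -45/116 2025/1508 -4 -2 S
3 18/17 90/53 -45/53 189/901 -4 -3 E
4 45/73 45/37 -45/74 45/5402 -5 -3 N
5 90/101 18/25 -9/25 1341/2525 -5 -4 W
final -6 -4 S

n=0: pose=(-3,-1,N); sL=9/13, sR=45/37; mL=-45/74, mR=81/962; mL+mR=-252/481 → advance -1; mR−mL=9/13 → turn +1·90°
n=1: pose=(-3,-2,W); sL=90/73, sR=90/113; mL=-45/113, mR=6885/8249; mL+mR=3600/8249 → advance +1; mR−mL=90/73 → turn +1·90°
n=2: pose=(-4,-2,S); sL=45/26, sR=45/58; mL=-45/116, mR=2025/1508; mL+mR=360/377 → advance +1; mR−mL=45/26 → turn +1·90°
n=3: pose=(-4,-3,E); sL=18/17, sR=90/53; mL=-45/53, mR=189/901; mL+mR=-576/901 → advance -1; mR−mL=18/17 → turn +1·90°
n=4: pose=(-5,-3,N); sL=45/73, sR=45/37; mL=-45/74, mR=45/5402; mL+mR=-1620/2701 → advance -1; mR−mL=45/73 → turn +1·90°
n=5: pose=(-5,-4,W); sL=90/101, sR=18/25; mL=-9/25, mR=1341/2525; mL+mR=432/2525 → advance +1; mR−mL=90/101 → turn +1·90°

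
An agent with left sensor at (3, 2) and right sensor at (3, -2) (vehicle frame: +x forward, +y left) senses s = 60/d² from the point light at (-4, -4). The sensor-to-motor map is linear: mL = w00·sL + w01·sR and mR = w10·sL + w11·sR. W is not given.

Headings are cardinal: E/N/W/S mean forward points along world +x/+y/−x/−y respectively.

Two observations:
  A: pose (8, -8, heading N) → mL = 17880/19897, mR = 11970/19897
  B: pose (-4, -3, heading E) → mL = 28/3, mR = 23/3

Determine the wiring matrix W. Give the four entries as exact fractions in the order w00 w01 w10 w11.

obs A: pose=(8,-8,N) → sL=60/101, sR=60/197, mL=17880/19897, mR=11970/19897
obs B: pose=(-4,-3,E) → sL=10/3, sR=6, mL=28/3, mR=23/3
sensor matrix S = [[60/101, 60/197], [10/3, 6]]; det S = 50720/19897
solve [mL_A; mL_B] = S·[w00; w01] and [mR_A; mR_B] = S·[w10; w11]:
  w00 = 1, w01 = 1, w10 = 1/2, w11 = 1

1 1 1/2 1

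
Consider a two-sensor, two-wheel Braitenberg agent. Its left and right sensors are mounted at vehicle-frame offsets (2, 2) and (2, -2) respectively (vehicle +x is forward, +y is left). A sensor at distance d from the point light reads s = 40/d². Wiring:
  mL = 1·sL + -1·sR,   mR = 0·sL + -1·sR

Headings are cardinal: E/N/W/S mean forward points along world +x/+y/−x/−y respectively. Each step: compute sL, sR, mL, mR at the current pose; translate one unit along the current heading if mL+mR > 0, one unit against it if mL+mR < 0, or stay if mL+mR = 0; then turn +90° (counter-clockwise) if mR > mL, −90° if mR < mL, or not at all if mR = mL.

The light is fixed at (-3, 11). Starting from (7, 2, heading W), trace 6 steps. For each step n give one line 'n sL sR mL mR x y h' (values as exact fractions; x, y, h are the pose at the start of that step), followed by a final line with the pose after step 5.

n=0: pose=(7,2,W); sL=8/37, sR=40/113; mL=-576/4181, mR=-40/113; mL+mR=-2056/4181 → advance -1; mR−mL=-8/37 → turn -1·90°
n=1: pose=(8,2,N); sL=4/13, sR=20/109; mL=176/1417, mR=-20/109; mL+mR=-84/1417 → advance -1; mR−mL=-4/13 → turn -1·90°
n=2: pose=(8,1,E); sL=40/233, sR=40/313; mL=3200/72929, mR=-40/313; mL+mR=-6120/72929 → advance -1; mR−mL=-40/233 → turn -1·90°
n=3: pose=(7,1,S); sL=5/36, sR=5/26; mL=-25/468, mR=-5/26; mL+mR=-115/468 → advance -1; mR−mL=-5/36 → turn -1·90°
n=4: pose=(7,2,W); sL=8/37, sR=40/113; mL=-576/4181, mR=-40/113; mL+mR=-2056/4181 → advance -1; mR−mL=-8/37 → turn -1·90°
n=5: pose=(8,2,N); sL=4/13, sR=20/109; mL=176/1417, mR=-20/109; mL+mR=-84/1417 → advance -1; mR−mL=-4/13 → turn -1·90°

0 8/37 40/113 -576/4181 -40/113 7 2 W
1 4/13 20/109 176/1417 -20/109 8 2 N
2 40/233 40/313 3200/72929 -40/313 8 1 E
3 5/36 5/26 -25/468 -5/26 7 1 S
4 8/37 40/113 -576/4181 -40/113 7 2 W
5 4/13 20/109 176/1417 -20/109 8 2 N
final 8 1 E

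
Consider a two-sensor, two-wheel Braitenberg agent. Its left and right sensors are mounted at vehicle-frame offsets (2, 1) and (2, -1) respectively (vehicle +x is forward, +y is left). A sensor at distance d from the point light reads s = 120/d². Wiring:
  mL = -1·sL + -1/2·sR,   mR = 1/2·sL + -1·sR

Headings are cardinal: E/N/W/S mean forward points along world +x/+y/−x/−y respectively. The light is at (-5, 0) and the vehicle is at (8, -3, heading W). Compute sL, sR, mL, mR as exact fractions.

left sensor world pos  = (6, -4); dL² = 137
right sensor world pos = (6, -2); dR² = 125
sL = 120/137 = 120/137
sR = 120/125 = 24/25
mL = -1·sL + -1/2·sR = -4644/3425
mR = 1/2·sL + -1·sR = -1788/3425

120/137 24/25 -4644/3425 -1788/3425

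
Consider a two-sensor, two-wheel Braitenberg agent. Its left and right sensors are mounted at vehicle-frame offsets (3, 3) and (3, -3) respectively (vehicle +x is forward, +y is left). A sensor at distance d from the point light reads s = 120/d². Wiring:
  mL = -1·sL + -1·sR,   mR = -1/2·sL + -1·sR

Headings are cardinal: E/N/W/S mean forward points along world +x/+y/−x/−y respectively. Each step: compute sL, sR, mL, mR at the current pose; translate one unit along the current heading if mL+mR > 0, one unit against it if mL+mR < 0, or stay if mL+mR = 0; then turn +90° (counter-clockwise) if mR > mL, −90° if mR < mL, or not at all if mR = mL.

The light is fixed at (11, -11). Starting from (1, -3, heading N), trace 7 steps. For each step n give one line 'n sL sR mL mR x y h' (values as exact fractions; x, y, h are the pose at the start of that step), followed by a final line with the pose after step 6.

0 12/29 12/17 -552/493 -450/493 1 -3 N
1 24/37 120/269 -10896/9953 -7668/9953 1 -4 W
2 30/13 3/4 -159/52 -99/52 2 -4 S
3 120/157 120/61 -26160/9577 -22500/9577 2 -3 E
4 12/29 12/17 -552/493 -450/493 1 -3 N
5 24/37 120/269 -10896/9953 -7668/9953 1 -4 W
6 30/13 3/4 -159/52 -99/52 2 -4 S
final 2 -3 E

n=0: pose=(1,-3,N); sL=12/29, sR=12/17; mL=-552/493, mR=-450/493; mL+mR=-1002/493 → advance -1; mR−mL=6/29 → turn +1·90°
n=1: pose=(1,-4,W); sL=24/37, sR=120/269; mL=-10896/9953, mR=-7668/9953; mL+mR=-18564/9953 → advance -1; mR−mL=12/37 → turn +1·90°
n=2: pose=(2,-4,S); sL=30/13, sR=3/4; mL=-159/52, mR=-99/52; mL+mR=-129/26 → advance -1; mR−mL=15/13 → turn +1·90°
n=3: pose=(2,-3,E); sL=120/157, sR=120/61; mL=-26160/9577, mR=-22500/9577; mL+mR=-48660/9577 → advance -1; mR−mL=60/157 → turn +1·90°
n=4: pose=(1,-3,N); sL=12/29, sR=12/17; mL=-552/493, mR=-450/493; mL+mR=-1002/493 → advance -1; mR−mL=6/29 → turn +1·90°
n=5: pose=(1,-4,W); sL=24/37, sR=120/269; mL=-10896/9953, mR=-7668/9953; mL+mR=-18564/9953 → advance -1; mR−mL=12/37 → turn +1·90°
n=6: pose=(2,-4,S); sL=30/13, sR=3/4; mL=-159/52, mR=-99/52; mL+mR=-129/26 → advance -1; mR−mL=15/13 → turn +1·90°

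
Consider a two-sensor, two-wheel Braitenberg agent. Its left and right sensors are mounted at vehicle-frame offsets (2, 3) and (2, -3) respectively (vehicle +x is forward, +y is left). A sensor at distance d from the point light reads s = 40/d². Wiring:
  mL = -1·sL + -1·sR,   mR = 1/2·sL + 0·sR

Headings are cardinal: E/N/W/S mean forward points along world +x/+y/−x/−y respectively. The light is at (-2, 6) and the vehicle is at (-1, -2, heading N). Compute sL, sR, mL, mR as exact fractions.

1 10/13 -23/13 1/2

left sensor world pos  = (-4, 0); dL² = 40
right sensor world pos = (2, 0); dR² = 52
sL = 40/40 = 1
sR = 40/52 = 10/13
mL = -1·sL + -1·sR = -23/13
mR = 1/2·sL + 0·sR = 1/2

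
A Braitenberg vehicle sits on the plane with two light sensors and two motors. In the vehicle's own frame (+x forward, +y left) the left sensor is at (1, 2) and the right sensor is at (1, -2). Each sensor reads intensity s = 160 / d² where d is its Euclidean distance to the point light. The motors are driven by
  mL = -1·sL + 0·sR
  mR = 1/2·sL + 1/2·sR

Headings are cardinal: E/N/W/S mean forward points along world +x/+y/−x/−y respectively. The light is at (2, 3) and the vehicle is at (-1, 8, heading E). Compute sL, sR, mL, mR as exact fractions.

left sensor world pos  = (0, 10); dL² = 53
right sensor world pos = (0, 6); dR² = 13
sL = 160/53 = 160/53
sR = 160/13 = 160/13
mL = -1·sL + 0·sR = -160/53
mR = 1/2·sL + 1/2·sR = 5280/689

160/53 160/13 -160/53 5280/689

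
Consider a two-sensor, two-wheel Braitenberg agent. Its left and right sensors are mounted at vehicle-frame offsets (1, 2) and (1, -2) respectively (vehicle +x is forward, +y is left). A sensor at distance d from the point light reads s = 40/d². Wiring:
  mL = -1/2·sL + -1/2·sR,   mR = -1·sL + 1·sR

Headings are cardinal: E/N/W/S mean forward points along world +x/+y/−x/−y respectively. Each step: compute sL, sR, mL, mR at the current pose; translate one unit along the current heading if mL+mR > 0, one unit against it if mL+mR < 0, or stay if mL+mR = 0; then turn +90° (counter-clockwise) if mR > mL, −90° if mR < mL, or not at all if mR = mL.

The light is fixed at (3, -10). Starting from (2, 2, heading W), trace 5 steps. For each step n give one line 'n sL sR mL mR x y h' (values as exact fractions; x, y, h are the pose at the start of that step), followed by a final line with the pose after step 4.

0 5/13 1/5 -19/65 -12/65 2 2 W
1 8/25 8/25 -8/25 0 3 2 S
2 20/113 20/61 -1740/6893 1040/6893 3 3 E
3 8/41 40/197 -1608/8077 64/8077 2 3 N
4 5/13 1/5 -19/65 -12/65 2 2 W
final 3 2 S

n=0: pose=(2,2,W); sL=5/13, sR=1/5; mL=-19/65, mR=-12/65; mL+mR=-31/65 → advance -1; mR−mL=7/65 → turn +1·90°
n=1: pose=(3,2,S); sL=8/25, sR=8/25; mL=-8/25, mR=0; mL+mR=-8/25 → advance -1; mR−mL=8/25 → turn +1·90°
n=2: pose=(3,3,E); sL=20/113, sR=20/61; mL=-1740/6893, mR=1040/6893; mL+mR=-700/6893 → advance -1; mR−mL=2780/6893 → turn +1·90°
n=3: pose=(2,3,N); sL=8/41, sR=40/197; mL=-1608/8077, mR=64/8077; mL+mR=-1544/8077 → advance -1; mR−mL=1672/8077 → turn +1·90°
n=4: pose=(2,2,W); sL=5/13, sR=1/5; mL=-19/65, mR=-12/65; mL+mR=-31/65 → advance -1; mR−mL=7/65 → turn +1·90°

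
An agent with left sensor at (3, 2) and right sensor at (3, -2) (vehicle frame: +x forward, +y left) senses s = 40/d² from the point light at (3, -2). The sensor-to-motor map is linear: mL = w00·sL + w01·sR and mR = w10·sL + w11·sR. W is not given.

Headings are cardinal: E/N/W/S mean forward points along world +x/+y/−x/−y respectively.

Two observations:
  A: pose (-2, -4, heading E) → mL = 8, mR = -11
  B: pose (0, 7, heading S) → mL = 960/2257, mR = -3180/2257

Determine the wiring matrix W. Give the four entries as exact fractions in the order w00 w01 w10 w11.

obs A: pose=(-2,-4,E) → sL=10, sR=2, mL=8, mR=-11
obs B: pose=(0,7,S) → sL=40/37, sR=40/61, mL=960/2257, mR=-3180/2257
sensor matrix S = [[10, 2], [40/37, 40/61]]; det S = 9920/2257
solve [mL_A; mL_B] = S·[w00; w01] and [mR_A; mR_B] = S·[w10; w11]:
  w00 = 1, w01 = -1, w10 = -1, w11 = -1/2

1 -1 -1 -1/2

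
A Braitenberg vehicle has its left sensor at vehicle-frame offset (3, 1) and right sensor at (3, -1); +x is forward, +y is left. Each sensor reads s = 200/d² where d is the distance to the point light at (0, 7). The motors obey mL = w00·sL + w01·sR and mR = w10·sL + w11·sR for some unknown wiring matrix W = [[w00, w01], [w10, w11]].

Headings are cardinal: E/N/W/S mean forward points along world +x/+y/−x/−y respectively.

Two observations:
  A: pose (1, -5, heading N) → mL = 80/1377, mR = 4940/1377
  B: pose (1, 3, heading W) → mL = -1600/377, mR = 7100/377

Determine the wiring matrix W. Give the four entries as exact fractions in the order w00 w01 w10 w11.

obs A: pose=(1,-5,N) → sL=200/81, sR=40/17, mL=80/1377, mR=4940/1377
obs B: pose=(1,3,W) → sL=200/29, sR=200/13, mL=-1600/377, mR=7100/377
sensor matrix S = [[200/81, 40/17], [200/29, 200/13]]; det S = 11296000/519129
solve [mL_A; mL_B] = S·[w00; w01] and [mR_A; mR_B] = S·[w10; w11]:
  w00 = 1/2, w01 = -1/2, w10 = 1/2, w11 = 1

1/2 -1/2 1/2 1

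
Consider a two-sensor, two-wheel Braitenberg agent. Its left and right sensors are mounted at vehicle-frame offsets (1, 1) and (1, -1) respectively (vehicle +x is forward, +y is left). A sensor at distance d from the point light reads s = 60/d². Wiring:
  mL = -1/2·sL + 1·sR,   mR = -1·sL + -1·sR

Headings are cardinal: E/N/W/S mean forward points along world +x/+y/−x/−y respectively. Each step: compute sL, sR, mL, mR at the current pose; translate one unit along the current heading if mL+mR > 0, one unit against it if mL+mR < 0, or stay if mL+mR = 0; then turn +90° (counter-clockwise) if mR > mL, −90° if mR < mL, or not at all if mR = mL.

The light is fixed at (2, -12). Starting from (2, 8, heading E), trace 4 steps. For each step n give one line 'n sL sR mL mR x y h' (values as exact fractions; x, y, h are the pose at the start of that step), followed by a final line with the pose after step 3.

0 30/221 30/181 3915/40001 -12060/40001 2 8 E
1 60/361 12/73 2142/26353 -8712/26353 1 8 S
2 15/101 15/122 300/6161 -3345/12322 1 9 W
3 12/97 12/97 6/97 -24/97 2 9 N
final 2 8 E

n=0: pose=(2,8,E); sL=30/221, sR=30/181; mL=3915/40001, mR=-12060/40001; mL+mR=-45/221 → advance -1; mR−mL=-15975/40001 → turn -1·90°
n=1: pose=(1,8,S); sL=60/361, sR=12/73; mL=2142/26353, mR=-8712/26353; mL+mR=-90/361 → advance -1; mR−mL=-10854/26353 → turn -1·90°
n=2: pose=(1,9,W); sL=15/101, sR=15/122; mL=300/6161, mR=-3345/12322; mL+mR=-45/202 → advance -1; mR−mL=-3945/12322 → turn -1·90°
n=3: pose=(2,9,N); sL=12/97, sR=12/97; mL=6/97, mR=-24/97; mL+mR=-18/97 → advance -1; mR−mL=-30/97 → turn -1·90°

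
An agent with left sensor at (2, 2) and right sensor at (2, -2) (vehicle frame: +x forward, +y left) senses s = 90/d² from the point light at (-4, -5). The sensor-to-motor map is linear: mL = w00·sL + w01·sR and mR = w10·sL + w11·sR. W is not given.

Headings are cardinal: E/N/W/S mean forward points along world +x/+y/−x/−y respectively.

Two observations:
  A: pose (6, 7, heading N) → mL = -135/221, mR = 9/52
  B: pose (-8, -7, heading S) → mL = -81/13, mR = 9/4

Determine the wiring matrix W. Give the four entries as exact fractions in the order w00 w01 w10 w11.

-1 -1 1/2 0

obs A: pose=(6,7,N) → sL=9/26, sR=9/34, mL=-135/221, mR=9/52
obs B: pose=(-8,-7,S) → sL=9/2, sR=45/26, mL=-81/13, mR=9/4
sensor matrix S = [[9/26, 9/34], [9/2, 45/26]]; det S = -1701/2873
solve [mL_A; mL_B] = S·[w00; w01] and [mR_A; mR_B] = S·[w10; w11]:
  w00 = -1, w01 = -1, w10 = 1/2, w11 = 0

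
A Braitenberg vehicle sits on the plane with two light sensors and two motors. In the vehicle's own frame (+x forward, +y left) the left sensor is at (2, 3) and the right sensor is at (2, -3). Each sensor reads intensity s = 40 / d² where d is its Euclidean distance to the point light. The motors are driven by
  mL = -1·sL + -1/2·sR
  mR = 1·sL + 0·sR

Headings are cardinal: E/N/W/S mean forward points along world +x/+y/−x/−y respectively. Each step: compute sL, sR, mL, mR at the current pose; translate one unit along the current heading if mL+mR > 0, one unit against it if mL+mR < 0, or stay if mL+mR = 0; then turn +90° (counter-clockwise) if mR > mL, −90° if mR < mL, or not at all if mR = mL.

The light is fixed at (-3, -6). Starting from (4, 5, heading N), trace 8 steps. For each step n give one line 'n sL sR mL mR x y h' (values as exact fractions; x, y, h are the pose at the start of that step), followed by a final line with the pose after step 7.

0 8/37 40/269 -2892/9953 8/37 4 5 N
1 20/37 20/97 -2310/3589 20/37 4 4 W
2 8/37 40/89 -1452/3293 8/37 5 4 S
3 5/37 10/41 -390/1517 5/37 5 5 E
4 8/37 40/269 -2892/9953 8/37 4 5 N
5 20/37 20/97 -2310/3589 20/37 4 4 W
6 8/37 40/89 -1452/3293 8/37 5 4 S
7 5/37 10/41 -390/1517 5/37 5 5 E
final 4 5 N

n=0: pose=(4,5,N); sL=8/37, sR=40/269; mL=-2892/9953, mR=8/37; mL+mR=-20/269 → advance -1; mR−mL=5044/9953 → turn +1·90°
n=1: pose=(4,4,W); sL=20/37, sR=20/97; mL=-2310/3589, mR=20/37; mL+mR=-10/97 → advance -1; mR−mL=4250/3589 → turn +1·90°
n=2: pose=(5,4,S); sL=8/37, sR=40/89; mL=-1452/3293, mR=8/37; mL+mR=-20/89 → advance -1; mR−mL=2164/3293 → turn +1·90°
n=3: pose=(5,5,E); sL=5/37, sR=10/41; mL=-390/1517, mR=5/37; mL+mR=-5/41 → advance -1; mR−mL=595/1517 → turn +1·90°
n=4: pose=(4,5,N); sL=8/37, sR=40/269; mL=-2892/9953, mR=8/37; mL+mR=-20/269 → advance -1; mR−mL=5044/9953 → turn +1·90°
n=5: pose=(4,4,W); sL=20/37, sR=20/97; mL=-2310/3589, mR=20/37; mL+mR=-10/97 → advance -1; mR−mL=4250/3589 → turn +1·90°
n=6: pose=(5,4,S); sL=8/37, sR=40/89; mL=-1452/3293, mR=8/37; mL+mR=-20/89 → advance -1; mR−mL=2164/3293 → turn +1·90°
n=7: pose=(5,5,E); sL=5/37, sR=10/41; mL=-390/1517, mR=5/37; mL+mR=-5/41 → advance -1; mR−mL=595/1517 → turn +1·90°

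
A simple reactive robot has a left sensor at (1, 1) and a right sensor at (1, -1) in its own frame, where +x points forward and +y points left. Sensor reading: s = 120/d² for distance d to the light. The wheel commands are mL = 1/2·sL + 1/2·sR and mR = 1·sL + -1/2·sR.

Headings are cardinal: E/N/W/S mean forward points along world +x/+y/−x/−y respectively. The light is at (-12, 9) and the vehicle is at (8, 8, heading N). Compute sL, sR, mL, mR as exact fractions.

left sensor world pos  = (7, 9); dL² = 361
right sensor world pos = (9, 9); dR² = 441
sL = 120/361 = 120/361
sR = 120/441 = 40/147
mL = 1/2·sL + 1/2·sR = 16040/53067
mR = 1·sL + -1/2·sR = 10420/53067

120/361 40/147 16040/53067 10420/53067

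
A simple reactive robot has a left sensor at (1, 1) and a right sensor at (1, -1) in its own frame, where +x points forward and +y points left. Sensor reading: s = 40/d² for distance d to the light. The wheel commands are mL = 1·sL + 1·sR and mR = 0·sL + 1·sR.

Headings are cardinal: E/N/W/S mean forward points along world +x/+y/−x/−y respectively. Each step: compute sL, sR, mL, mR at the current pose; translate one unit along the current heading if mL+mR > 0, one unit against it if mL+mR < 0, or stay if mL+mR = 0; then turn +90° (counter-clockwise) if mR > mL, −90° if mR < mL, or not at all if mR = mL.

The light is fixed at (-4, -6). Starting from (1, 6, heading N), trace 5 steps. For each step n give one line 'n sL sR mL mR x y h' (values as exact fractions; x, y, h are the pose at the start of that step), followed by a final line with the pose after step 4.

0 8/37 8/41 624/1517 8/41 1 6 N
1 5/29 2/9 103/261 2/9 1 7 E
2 40/193 40/169 14480/32617 40/169 2 7 S
3 20/73 20/97 3400/7081 20/97 2 6 W
4 8/37 8/41 624/1517 8/41 1 6 N
final 1 7 E

n=0: pose=(1,6,N); sL=8/37, sR=8/41; mL=624/1517, mR=8/41; mL+mR=920/1517 → advance +1; mR−mL=-8/37 → turn -1·90°
n=1: pose=(1,7,E); sL=5/29, sR=2/9; mL=103/261, mR=2/9; mL+mR=161/261 → advance +1; mR−mL=-5/29 → turn -1·90°
n=2: pose=(2,7,S); sL=40/193, sR=40/169; mL=14480/32617, mR=40/169; mL+mR=22200/32617 → advance +1; mR−mL=-40/193 → turn -1·90°
n=3: pose=(2,6,W); sL=20/73, sR=20/97; mL=3400/7081, mR=20/97; mL+mR=4860/7081 → advance +1; mR−mL=-20/73 → turn -1·90°
n=4: pose=(1,6,N); sL=8/37, sR=8/41; mL=624/1517, mR=8/41; mL+mR=920/1517 → advance +1; mR−mL=-8/37 → turn -1·90°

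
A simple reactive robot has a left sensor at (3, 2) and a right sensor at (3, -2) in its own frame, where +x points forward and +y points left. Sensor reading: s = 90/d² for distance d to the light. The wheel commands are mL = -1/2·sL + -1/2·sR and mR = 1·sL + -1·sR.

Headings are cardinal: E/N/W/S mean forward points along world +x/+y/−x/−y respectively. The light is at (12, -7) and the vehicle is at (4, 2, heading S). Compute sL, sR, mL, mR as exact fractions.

5/4 45/68 -65/68 10/17

left sensor world pos  = (6, -1); dL² = 72
right sensor world pos = (2, -1); dR² = 136
sL = 90/72 = 5/4
sR = 90/136 = 45/68
mL = -1/2·sL + -1/2·sR = -65/68
mR = 1·sL + -1·sR = 10/17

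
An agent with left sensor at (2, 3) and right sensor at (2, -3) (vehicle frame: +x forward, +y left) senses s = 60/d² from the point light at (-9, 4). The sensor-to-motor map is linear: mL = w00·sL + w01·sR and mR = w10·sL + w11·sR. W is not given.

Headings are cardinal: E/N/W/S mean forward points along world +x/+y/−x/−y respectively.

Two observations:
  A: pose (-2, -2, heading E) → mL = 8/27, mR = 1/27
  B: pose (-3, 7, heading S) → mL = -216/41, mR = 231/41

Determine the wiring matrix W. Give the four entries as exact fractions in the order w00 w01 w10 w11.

obs A: pose=(-2,-2,E) → sL=2/3, sR=10/27, mL=8/27, mR=1/27
obs B: pose=(-3,7,S) → sL=30/41, sR=6, mL=-216/41, mR=231/41
sensor matrix S = [[2/3, 10/27], [30/41, 6]]; det S = 1376/369
solve [mL_A; mL_B] = S·[w00; w01] and [mR_A; mR_B] = S·[w10; w11]:
  w00 = 1, w01 = -1, w10 = -1/2, w11 = 1

1 -1 -1/2 1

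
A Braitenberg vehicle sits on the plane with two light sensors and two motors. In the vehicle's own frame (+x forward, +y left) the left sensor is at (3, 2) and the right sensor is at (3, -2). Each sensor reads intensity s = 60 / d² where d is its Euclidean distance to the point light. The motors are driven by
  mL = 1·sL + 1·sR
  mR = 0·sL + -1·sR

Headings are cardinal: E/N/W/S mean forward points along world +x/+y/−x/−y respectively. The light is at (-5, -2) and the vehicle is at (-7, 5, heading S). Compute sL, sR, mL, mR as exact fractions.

left sensor world pos  = (-5, 2); dL² = 16
right sensor world pos = (-9, 2); dR² = 32
sL = 60/16 = 15/4
sR = 60/32 = 15/8
mL = 1·sL + 1·sR = 45/8
mR = 0·sL + -1·sR = -15/8

15/4 15/8 45/8 -15/8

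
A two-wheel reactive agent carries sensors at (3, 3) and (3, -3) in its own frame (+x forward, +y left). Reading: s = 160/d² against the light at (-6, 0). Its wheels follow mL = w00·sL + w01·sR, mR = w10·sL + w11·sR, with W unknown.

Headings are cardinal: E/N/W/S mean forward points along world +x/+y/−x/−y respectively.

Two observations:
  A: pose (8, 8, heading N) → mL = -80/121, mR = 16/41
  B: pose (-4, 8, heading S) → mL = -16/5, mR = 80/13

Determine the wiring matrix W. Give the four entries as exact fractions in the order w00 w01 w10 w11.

-1 0 0 1

obs A: pose=(8,8,N) → sL=80/121, sR=16/41, mL=-80/121, mR=16/41
obs B: pose=(-4,8,S) → sL=16/5, sR=80/13, mL=-16/5, mR=80/13
sensor matrix S = [[80/121, 16/41], [16/5, 80/13]]; det S = 909312/322465
solve [mL_A; mL_B] = S·[w00; w01] and [mR_A; mR_B] = S·[w10; w11]:
  w00 = -1, w01 = 0, w10 = 0, w11 = 1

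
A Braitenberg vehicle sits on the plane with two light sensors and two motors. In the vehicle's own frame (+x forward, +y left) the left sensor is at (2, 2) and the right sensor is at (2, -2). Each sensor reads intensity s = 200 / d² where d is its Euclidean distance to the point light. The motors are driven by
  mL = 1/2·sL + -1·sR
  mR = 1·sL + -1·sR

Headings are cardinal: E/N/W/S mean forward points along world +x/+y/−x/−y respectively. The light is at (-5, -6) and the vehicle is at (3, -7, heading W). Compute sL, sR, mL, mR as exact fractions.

40/9 200/37 -1060/333 -320/333

left sensor world pos  = (1, -9); dL² = 45
right sensor world pos = (1, -5); dR² = 37
sL = 200/45 = 40/9
sR = 200/37 = 200/37
mL = 1/2·sL + -1·sR = -1060/333
mR = 1·sL + -1·sR = -320/333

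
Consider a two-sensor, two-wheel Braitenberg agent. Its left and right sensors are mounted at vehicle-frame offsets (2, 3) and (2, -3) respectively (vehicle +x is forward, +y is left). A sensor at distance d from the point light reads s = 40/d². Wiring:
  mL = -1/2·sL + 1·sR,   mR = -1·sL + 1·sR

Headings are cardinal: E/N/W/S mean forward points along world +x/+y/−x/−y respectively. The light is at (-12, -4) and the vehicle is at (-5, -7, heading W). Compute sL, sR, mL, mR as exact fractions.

left sensor world pos  = (-7, -10); dL² = 61
right sensor world pos = (-7, -4); dR² = 25
sL = 40/61 = 40/61
sR = 40/25 = 8/5
mL = -1/2·sL + 1·sR = 388/305
mR = -1·sL + 1·sR = 288/305

40/61 8/5 388/305 288/305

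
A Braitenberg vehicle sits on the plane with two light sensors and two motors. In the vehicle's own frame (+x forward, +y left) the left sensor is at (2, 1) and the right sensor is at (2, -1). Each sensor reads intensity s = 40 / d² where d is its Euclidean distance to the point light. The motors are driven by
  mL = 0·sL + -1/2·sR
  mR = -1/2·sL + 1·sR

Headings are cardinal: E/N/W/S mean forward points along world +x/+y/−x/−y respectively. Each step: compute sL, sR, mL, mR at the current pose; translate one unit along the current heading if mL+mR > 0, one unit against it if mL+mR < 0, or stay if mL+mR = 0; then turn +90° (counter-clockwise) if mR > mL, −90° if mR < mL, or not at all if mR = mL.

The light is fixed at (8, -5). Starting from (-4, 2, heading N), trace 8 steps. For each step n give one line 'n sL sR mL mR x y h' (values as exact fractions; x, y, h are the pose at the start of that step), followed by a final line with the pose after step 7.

0 4/25 20/101 -10/101 298/2525 -4 2 N
1 8/49 40/277 -20/277 852/13573 -4 3 W
2 5/17 2/9 -1/9 23/306 -3 3 S
3 40/181 8/29 -4/29 868/5249 -3 4 E
4 20/121 20/101 -10/101 1410/12221 -2 4 N
5 8/45 8/53 -4/53 148/2385 -2 5 W
6 5/16 10/41 -5/41 115/1312 -1 5 S
7 40/193 40/149 -20/149 4740/28757 -1 6 E
final 0 6 N

n=0: pose=(-4,2,N); sL=4/25, sR=20/101; mL=-10/101, mR=298/2525; mL+mR=48/2525 → advance +1; mR−mL=548/2525 → turn +1·90°
n=1: pose=(-4,3,W); sL=8/49, sR=40/277; mL=-20/277, mR=852/13573; mL+mR=-128/13573 → advance -1; mR−mL=1832/13573 → turn +1·90°
n=2: pose=(-3,3,S); sL=5/17, sR=2/9; mL=-1/9, mR=23/306; mL+mR=-11/306 → advance -1; mR−mL=19/102 → turn +1·90°
n=3: pose=(-3,4,E); sL=40/181, sR=8/29; mL=-4/29, mR=868/5249; mL+mR=144/5249 → advance +1; mR−mL=1592/5249 → turn +1·90°
n=4: pose=(-2,4,N); sL=20/121, sR=20/101; mL=-10/101, mR=1410/12221; mL+mR=200/12221 → advance +1; mR−mL=2620/12221 → turn +1·90°
n=5: pose=(-2,5,W); sL=8/45, sR=8/53; mL=-4/53, mR=148/2385; mL+mR=-32/2385 → advance -1; mR−mL=328/2385 → turn +1·90°
n=6: pose=(-1,5,S); sL=5/16, sR=10/41; mL=-5/41, mR=115/1312; mL+mR=-45/1312 → advance -1; mR−mL=275/1312 → turn +1·90°
n=7: pose=(-1,6,E); sL=40/193, sR=40/149; mL=-20/149, mR=4740/28757; mL+mR=880/28757 → advance +1; mR−mL=8600/28757 → turn +1·90°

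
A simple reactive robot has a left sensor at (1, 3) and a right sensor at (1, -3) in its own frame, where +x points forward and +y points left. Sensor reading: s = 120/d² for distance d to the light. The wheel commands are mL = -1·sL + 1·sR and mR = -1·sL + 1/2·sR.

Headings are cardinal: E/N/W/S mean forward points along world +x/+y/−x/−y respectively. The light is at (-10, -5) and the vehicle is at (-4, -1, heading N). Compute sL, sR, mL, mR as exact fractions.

left sensor world pos  = (-7, 0); dL² = 34
right sensor world pos = (-1, 0); dR² = 106
sL = 120/34 = 60/17
sR = 120/106 = 60/53
mL = -1·sL + 1·sR = -2160/901
mR = -1·sL + 1/2·sR = -2670/901

60/17 60/53 -2160/901 -2670/901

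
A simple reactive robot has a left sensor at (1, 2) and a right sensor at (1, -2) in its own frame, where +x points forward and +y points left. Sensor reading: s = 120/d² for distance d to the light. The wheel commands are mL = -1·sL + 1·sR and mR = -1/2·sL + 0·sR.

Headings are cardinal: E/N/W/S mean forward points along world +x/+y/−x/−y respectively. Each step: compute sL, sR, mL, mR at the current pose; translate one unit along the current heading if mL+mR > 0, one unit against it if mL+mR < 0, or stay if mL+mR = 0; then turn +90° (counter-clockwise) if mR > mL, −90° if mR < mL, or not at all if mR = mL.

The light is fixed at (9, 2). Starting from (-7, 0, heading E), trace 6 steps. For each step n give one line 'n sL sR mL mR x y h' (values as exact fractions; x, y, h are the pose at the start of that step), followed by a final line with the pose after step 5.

n=0: pose=(-7,0,E); sL=8/15, sR=120/241; mL=-128/3615, mR=-4/15; mL+mR=-364/1205 → advance -1; mR−mL=-836/3615 → turn -1·90°
n=1: pose=(-8,0,S); sL=20/39, sR=12/37; mL=-272/1443, mR=-10/39; mL+mR=-214/481 → advance -1; mR−mL=-98/1443 → turn -1·90°
n=2: pose=(-8,1,W); sL=40/111, sR=24/65; mL=64/7215, mR=-20/111; mL+mR=-412/2405 → advance -1; mR−mL=-1364/7215 → turn -1·90°
n=3: pose=(-7,1,N); sL=10/27, sR=30/49; mL=320/1323, mR=-5/27; mL+mR=25/441 → advance +1; mR−mL=-565/1323 → turn -1·90°
n=4: pose=(-7,2,E); sL=120/229, sR=120/229; mL=0, mR=-60/229; mL+mR=-60/229 → advance -1; mR−mL=-60/229 → turn -1·90°
n=5: pose=(-8,2,S); sL=60/113, sR=60/181; mL=-4080/20453, mR=-30/113; mL+mR=-9510/20453 → advance -1; mR−mL=-1350/20453 → turn -1·90°

0 8/15 120/241 -128/3615 -4/15 -7 0 E
1 20/39 12/37 -272/1443 -10/39 -8 0 S
2 40/111 24/65 64/7215 -20/111 -8 1 W
3 10/27 30/49 320/1323 -5/27 -7 1 N
4 120/229 120/229 0 -60/229 -7 2 E
5 60/113 60/181 -4080/20453 -30/113 -8 2 S
final -8 3 W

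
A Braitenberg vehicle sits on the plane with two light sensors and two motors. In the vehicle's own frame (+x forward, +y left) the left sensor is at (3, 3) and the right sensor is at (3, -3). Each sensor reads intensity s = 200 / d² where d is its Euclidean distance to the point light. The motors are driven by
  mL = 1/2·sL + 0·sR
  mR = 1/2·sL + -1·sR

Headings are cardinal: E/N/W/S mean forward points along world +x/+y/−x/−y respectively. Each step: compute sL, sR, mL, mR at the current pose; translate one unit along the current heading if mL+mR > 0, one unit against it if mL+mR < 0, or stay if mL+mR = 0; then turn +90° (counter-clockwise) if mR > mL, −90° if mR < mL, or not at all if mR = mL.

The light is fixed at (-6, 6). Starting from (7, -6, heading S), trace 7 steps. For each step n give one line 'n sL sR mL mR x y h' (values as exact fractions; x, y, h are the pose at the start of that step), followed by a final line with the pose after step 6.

0 200/481 8/13 100/481 -196/481 7 -6 S
1 25/37 50/41 25/74 -2675/3034 7 -5 W
2 40/37 200/353 20/37 -340/13061 8 -5 N
3 100/169 100/229 50/169 -5450/38701 8 -4 E
4 200/493 200/313 100/493 -67300/154309 9 -4 S
5 25/36 10/9 25/72 -55/72 9 -3 W
6 40/41 200/397 20/41 -260/16277 10 -3 N
final 10 -2 E

n=0: pose=(7,-6,S); sL=200/481, sR=8/13; mL=100/481, mR=-196/481; mL+mR=-96/481 → advance -1; mR−mL=-8/13 → turn -1·90°
n=1: pose=(7,-5,W); sL=25/37, sR=50/41; mL=25/74, mR=-2675/3034; mL+mR=-825/1517 → advance -1; mR−mL=-50/41 → turn -1·90°
n=2: pose=(8,-5,N); sL=40/37, sR=200/353; mL=20/37, mR=-340/13061; mL+mR=6720/13061 → advance +1; mR−mL=-200/353 → turn -1·90°
n=3: pose=(8,-4,E); sL=100/169, sR=100/229; mL=50/169, mR=-5450/38701; mL+mR=6000/38701 → advance +1; mR−mL=-100/229 → turn -1·90°
n=4: pose=(9,-4,S); sL=200/493, sR=200/313; mL=100/493, mR=-67300/154309; mL+mR=-36000/154309 → advance -1; mR−mL=-200/313 → turn -1·90°
n=5: pose=(9,-3,W); sL=25/36, sR=10/9; mL=25/72, mR=-55/72; mL+mR=-5/12 → advance -1; mR−mL=-10/9 → turn -1·90°
n=6: pose=(10,-3,N); sL=40/41, sR=200/397; mL=20/41, mR=-260/16277; mL+mR=7680/16277 → advance +1; mR−mL=-200/397 → turn -1·90°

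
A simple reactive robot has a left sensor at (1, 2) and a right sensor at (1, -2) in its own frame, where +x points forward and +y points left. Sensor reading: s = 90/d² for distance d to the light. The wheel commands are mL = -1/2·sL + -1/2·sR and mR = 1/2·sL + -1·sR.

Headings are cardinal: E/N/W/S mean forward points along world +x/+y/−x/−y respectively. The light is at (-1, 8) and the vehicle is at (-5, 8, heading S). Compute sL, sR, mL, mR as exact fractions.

18 90/37 -378/37 243/37

left sensor world pos  = (-3, 7); dL² = 5
right sensor world pos = (-7, 7); dR² = 37
sL = 90/5 = 18
sR = 90/37 = 90/37
mL = -1/2·sL + -1/2·sR = -378/37
mR = 1/2·sL + -1·sR = 243/37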